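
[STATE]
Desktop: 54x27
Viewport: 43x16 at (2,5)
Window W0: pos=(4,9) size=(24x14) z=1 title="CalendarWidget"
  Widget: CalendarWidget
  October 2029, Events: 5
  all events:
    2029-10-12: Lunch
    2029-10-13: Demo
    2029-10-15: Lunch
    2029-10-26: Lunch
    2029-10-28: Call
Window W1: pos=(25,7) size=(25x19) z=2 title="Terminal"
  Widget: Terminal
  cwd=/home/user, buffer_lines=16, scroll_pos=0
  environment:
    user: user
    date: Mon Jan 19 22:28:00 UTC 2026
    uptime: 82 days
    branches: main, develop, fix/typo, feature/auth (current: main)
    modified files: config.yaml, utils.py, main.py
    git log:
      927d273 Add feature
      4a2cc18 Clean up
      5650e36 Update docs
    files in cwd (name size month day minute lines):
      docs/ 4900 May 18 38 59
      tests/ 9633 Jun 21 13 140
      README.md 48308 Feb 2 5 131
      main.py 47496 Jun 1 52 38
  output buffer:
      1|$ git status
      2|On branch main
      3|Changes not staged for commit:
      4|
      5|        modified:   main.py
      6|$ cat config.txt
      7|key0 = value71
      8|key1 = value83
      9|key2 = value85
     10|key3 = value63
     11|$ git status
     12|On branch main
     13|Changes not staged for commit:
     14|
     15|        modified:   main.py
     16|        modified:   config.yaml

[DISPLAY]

                                           
                                           
                       ┏━━━━━━━━━━━━━━━━━━━
                       ┃ Terminal          
  ┏━━━━━━━━━━━━━━━━━━━━┠───────────────────
  ┃ CalendarWidget     ┃$ git status       
  ┠────────────────────┃On branch main     
  ┃     October 2029   ┃Changes not staged 
  ┃Mo Tu We Th Fr Sa Su┃                   
  ┃ 1  2  3  4  5  6  7┃        modified:  
  ┃ 8  9 10 11 12* 13* ┃$ cat config.txt   
  ┃15* 16 17 18 19 20 2┃key0 = value71     
  ┃22 23 24 25 26* 27 2┃key1 = value83     
  ┃29 30 31            ┃key2 = value85     
  ┃                    ┃key3 = value63     
  ┃                    ┃$ git status       


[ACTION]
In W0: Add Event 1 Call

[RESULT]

                                           
                                           
                       ┏━━━━━━━━━━━━━━━━━━━
                       ┃ Terminal          
  ┏━━━━━━━━━━━━━━━━━━━━┠───────────────────
  ┃ CalendarWidget     ┃$ git status       
  ┠────────────────────┃On branch main     
  ┃     October 2029   ┃Changes not staged 
  ┃Mo Tu We Th Fr Sa Su┃                   
  ┃ 1*  2  3  4  5  6  ┃        modified:  
  ┃ 8  9 10 11 12* 13* ┃$ cat config.txt   
  ┃15* 16 17 18 19 20 2┃key0 = value71     
  ┃22 23 24 25 26* 27 2┃key1 = value83     
  ┃29 30 31            ┃key2 = value85     
  ┃                    ┃key3 = value63     
  ┃                    ┃$ git status       


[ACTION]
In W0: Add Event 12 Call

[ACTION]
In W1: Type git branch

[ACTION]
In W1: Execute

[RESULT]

                                           
                                           
                       ┏━━━━━━━━━━━━━━━━━━━
                       ┃ Terminal          
  ┏━━━━━━━━━━━━━━━━━━━━┠───────────────────
  ┃ CalendarWidget     ┃key1 = value83     
  ┠────────────────────┃key2 = value85     
  ┃     October 2029   ┃key3 = value63     
  ┃Mo Tu We Th Fr Sa Su┃$ git status       
  ┃ 1*  2  3  4  5  6  ┃On branch main     
  ┃ 8  9 10 11 12* 13* ┃Changes not staged 
  ┃15* 16 17 18 19 20 2┃                   
  ┃22 23 24 25 26* 27 2┃        modified:  
  ┃29 30 31            ┃        modified:  
  ┃                    ┃$ git branch       
  ┃                    ┃* main             


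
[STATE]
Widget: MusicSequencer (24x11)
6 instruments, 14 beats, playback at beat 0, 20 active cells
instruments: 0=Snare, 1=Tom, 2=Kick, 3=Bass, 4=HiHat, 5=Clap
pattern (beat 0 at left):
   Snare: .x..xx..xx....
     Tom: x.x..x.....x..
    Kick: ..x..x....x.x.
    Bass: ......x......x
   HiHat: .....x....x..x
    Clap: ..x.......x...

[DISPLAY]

      ▼1234567890123    
 Snare·█··██··██····    
   Tom█·█··█·····█··    
  Kick··█··█····█·█·    
  Bass······█······█    
 HiHat·····█····█··█    
  Clap··█·······█···    
                        
                        
                        
                        


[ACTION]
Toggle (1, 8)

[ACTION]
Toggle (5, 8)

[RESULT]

      ▼1234567890123    
 Snare·█··██··██····    
   Tom█·█··█··█··█··    
  Kick··█··█····█·█·    
  Bass······█······█    
 HiHat·····█····█··█    
  Clap··█·····█·█···    
                        
                        
                        
                        


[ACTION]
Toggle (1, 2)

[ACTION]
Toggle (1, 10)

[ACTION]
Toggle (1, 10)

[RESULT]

      ▼1234567890123    
 Snare·█··██··██····    
   Tom█····█··█··█··    
  Kick··█··█····█·█·    
  Bass······█······█    
 HiHat·····█····█··█    
  Clap··█·····█·█···    
                        
                        
                        
                        


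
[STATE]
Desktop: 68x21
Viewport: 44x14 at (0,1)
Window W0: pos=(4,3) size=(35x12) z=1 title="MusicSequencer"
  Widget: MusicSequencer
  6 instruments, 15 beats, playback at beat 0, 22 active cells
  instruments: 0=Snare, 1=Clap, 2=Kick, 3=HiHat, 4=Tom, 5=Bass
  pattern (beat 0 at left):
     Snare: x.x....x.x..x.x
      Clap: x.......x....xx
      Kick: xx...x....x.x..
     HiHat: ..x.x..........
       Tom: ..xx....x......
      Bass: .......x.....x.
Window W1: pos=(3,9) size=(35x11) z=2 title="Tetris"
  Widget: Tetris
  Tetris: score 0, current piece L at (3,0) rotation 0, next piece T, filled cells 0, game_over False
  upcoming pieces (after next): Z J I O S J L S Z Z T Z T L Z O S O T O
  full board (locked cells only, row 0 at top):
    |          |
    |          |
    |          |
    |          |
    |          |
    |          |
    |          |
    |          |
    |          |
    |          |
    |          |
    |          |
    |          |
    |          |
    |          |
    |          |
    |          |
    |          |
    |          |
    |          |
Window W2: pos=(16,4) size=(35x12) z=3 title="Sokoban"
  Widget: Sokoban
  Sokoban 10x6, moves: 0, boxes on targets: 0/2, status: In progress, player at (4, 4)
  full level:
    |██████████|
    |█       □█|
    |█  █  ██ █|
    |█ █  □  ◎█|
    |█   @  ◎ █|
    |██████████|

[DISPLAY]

                                            
                                            
    ┏━━━━━━━━━━━━━━━━━━━━━━━━━━━━━━━━━┓     
    ┃ MusicSeque┏━━━━━━━━━━━━━━━━━━━━━━━━━━━
    ┠───────────┃ Sokoban                   
    ┃      ▼1234┠───────────────────────────
    ┃ Snare█·█··┃██████████                 
    ┃  Clap█····┃█       □█                 
   ┏━━━━━━━━━━━━┃█  █  ██ █                 
   ┃ Tetris     ┃█ █  □  ◎█                 
   ┠────────────┃█   @  ◎ █                 
   ┃          │N┃██████████                 
   ┃          │ ┃Moves: 0  0/2              
   ┃          │▒┃                           


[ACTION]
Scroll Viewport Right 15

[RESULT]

                                            
                                            
━━━━━━━━━━━━━━━━━━━━━━━┓                    
e┏━━━━━━━━━━━━━━━━━━━━━━━━━━━━━━━━━┓        
─┃ Sokoban                         ┃        
4┠─────────────────────────────────┨        
·┃██████████                       ┃        
·┃█       □█                       ┃        
━┃█  █  ██ █                       ┃        
 ┃█ █  □  ◎█                       ┃        
─┃█   @  ◎ █                       ┃        
N┃██████████                       ┃        
 ┃Moves: 0  0/2                    ┃        
▒┃                                 ┃        


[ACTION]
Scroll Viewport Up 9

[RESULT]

                                            
                                            
                                            
━━━━━━━━━━━━━━━━━━━━━━━┓                    
e┏━━━━━━━━━━━━━━━━━━━━━━━━━━━━━━━━━┓        
─┃ Sokoban                         ┃        
4┠─────────────────────────────────┨        
·┃██████████                       ┃        
·┃█       □█                       ┃        
━┃█  █  ██ █                       ┃        
 ┃█ █  □  ◎█                       ┃        
─┃█   @  ◎ █                       ┃        
N┃██████████                       ┃        
 ┃Moves: 0  0/2                    ┃        


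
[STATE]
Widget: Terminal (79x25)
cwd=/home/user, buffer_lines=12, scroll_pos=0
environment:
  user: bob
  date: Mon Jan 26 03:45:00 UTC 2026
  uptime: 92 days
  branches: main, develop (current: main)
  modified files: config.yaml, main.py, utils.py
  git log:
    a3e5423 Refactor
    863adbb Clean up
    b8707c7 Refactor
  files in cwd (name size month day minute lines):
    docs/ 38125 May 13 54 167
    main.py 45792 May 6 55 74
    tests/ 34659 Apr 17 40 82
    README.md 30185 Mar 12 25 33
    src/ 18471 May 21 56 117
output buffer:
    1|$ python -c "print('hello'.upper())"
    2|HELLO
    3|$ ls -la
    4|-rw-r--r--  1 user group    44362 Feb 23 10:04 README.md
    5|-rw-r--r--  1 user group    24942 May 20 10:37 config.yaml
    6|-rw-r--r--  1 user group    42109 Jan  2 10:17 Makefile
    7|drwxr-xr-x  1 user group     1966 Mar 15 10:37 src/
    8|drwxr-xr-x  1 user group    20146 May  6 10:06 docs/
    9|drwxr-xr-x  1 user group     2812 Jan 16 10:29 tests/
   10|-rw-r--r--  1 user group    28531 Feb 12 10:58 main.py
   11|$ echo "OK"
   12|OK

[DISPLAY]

$ python -c "print('hello'.upper())"                                           
HELLO                                                                          
$ ls -la                                                                       
-rw-r--r--  1 user group    44362 Feb 23 10:04 README.md                       
-rw-r--r--  1 user group    24942 May 20 10:37 config.yaml                     
-rw-r--r--  1 user group    42109 Jan  2 10:17 Makefile                        
drwxr-xr-x  1 user group     1966 Mar 15 10:37 src/                            
drwxr-xr-x  1 user group    20146 May  6 10:06 docs/                           
drwxr-xr-x  1 user group     2812 Jan 16 10:29 tests/                          
-rw-r--r--  1 user group    28531 Feb 12 10:58 main.py                         
$ echo "OK"                                                                    
OK                                                                             
$ █                                                                            
                                                                               
                                                                               
                                                                               
                                                                               
                                                                               
                                                                               
                                                                               
                                                                               
                                                                               
                                                                               
                                                                               
                                                                               


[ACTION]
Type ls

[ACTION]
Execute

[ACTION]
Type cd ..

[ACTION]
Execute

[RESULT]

$ python -c "print('hello'.upper())"                                           
HELLO                                                                          
$ ls -la                                                                       
-rw-r--r--  1 user group    44362 Feb 23 10:04 README.md                       
-rw-r--r--  1 user group    24942 May 20 10:37 config.yaml                     
-rw-r--r--  1 user group    42109 Jan  2 10:17 Makefile                        
drwxr-xr-x  1 user group     1966 Mar 15 10:37 src/                            
drwxr-xr-x  1 user group    20146 May  6 10:06 docs/                           
drwxr-xr-x  1 user group     2812 Jan 16 10:29 tests/                          
-rw-r--r--  1 user group    28531 Feb 12 10:58 main.py                         
$ echo "OK"                                                                    
OK                                                                             
$ ls                                                                           
docs/  main.py  tests/  README.md  src/                                        
$ cd ..                                                                        
                                                                               
$ █                                                                            
                                                                               
                                                                               
                                                                               
                                                                               
                                                                               
                                                                               
                                                                               
                                                                               


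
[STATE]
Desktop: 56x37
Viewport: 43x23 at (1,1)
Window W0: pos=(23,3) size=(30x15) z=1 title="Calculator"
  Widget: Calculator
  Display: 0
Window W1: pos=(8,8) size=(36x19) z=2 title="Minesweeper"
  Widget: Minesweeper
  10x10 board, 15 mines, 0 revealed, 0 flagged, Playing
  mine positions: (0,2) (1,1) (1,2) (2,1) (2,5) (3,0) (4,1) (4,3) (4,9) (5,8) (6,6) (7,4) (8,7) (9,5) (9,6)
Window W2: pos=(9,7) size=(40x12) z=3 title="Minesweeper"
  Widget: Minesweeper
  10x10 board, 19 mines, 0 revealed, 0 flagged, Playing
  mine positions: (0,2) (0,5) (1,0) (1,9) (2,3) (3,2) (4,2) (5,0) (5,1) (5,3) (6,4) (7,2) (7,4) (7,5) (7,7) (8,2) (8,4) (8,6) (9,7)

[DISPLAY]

                                           
                                           
                      ┏━━━━━━━━━━━━━━━━━━━━
                      ┃ Calculator         
                      ┠────────────────────
                      ┃                    
        ┏━━━━━━━━━━━━━━━━━━━━━━━━━━━━━━━━━━
       ┏┃ Minesweeper                      
       ┃┠──────────────────────────────────
       ┠┃■■■■■■■■■■                        
       ┃┃■■■■■■■■■■                        
       ┃┃■■■■■■■■■■                        
       ┃┃■■■■■■■■■■                        
       ┃┃■■■■■■■■■■                        
       ┃┃■■■■■■■■■■                        
       ┃┃■■■■■■■■■■                        
       ┃┃■■■■■■■■■■                        
       ┃┗━━━━━━━━━━━━━━━━━━━━━━━━━━━━━━━━━━
       ┃■■■■■■■■■■                        ┃
       ┃■■■■■■■■■■                        ┃
       ┃                                  ┃
       ┃                                  ┃
       ┃                                  ┃


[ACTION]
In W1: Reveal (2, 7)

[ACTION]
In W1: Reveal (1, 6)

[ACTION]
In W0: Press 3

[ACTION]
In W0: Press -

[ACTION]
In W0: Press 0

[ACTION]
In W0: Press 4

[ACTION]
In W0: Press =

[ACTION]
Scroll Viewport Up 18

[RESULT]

                                           
                                           
                                           
                      ┏━━━━━━━━━━━━━━━━━━━━
                      ┃ Calculator         
                      ┠────────────────────
                      ┃                    
        ┏━━━━━━━━━━━━━━━━━━━━━━━━━━━━━━━━━━
       ┏┃ Minesweeper                      
       ┃┠──────────────────────────────────
       ┠┃■■■■■■■■■■                        
       ┃┃■■■■■■■■■■                        
       ┃┃■■■■■■■■■■                        
       ┃┃■■■■■■■■■■                        
       ┃┃■■■■■■■■■■                        
       ┃┃■■■■■■■■■■                        
       ┃┃■■■■■■■■■■                        
       ┃┃■■■■■■■■■■                        
       ┃┗━━━━━━━━━━━━━━━━━━━━━━━━━━━━━━━━━━
       ┃■■■■■■■■■■                        ┃
       ┃■■■■■■■■■■                        ┃
       ┃                                  ┃
       ┃                                  ┃


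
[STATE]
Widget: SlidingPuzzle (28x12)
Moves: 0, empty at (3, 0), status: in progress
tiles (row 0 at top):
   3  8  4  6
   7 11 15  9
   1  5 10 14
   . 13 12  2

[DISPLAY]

┌────┬────┬────┬────┐       
│  3 │  8 │  4 │  6 │       
├────┼────┼────┼────┤       
│  7 │ 11 │ 15 │  9 │       
├────┼────┼────┼────┤       
│  1 │  5 │ 10 │ 14 │       
├────┼────┼────┼────┤       
│    │ 13 │ 12 │  2 │       
└────┴────┴────┴────┘       
Moves: 0                    
                            
                            


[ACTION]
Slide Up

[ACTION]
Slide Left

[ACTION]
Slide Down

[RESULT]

┌────┬────┬────┬────┐       
│  3 │  8 │  4 │  6 │       
├────┼────┼────┼────┤       
│  7 │ 11 │ 15 │  9 │       
├────┼────┼────┼────┤       
│  1 │    │ 10 │ 14 │       
├────┼────┼────┼────┤       
│ 13 │  5 │ 12 │  2 │       
└────┴────┴────┴────┘       
Moves: 2                    
                            
                            


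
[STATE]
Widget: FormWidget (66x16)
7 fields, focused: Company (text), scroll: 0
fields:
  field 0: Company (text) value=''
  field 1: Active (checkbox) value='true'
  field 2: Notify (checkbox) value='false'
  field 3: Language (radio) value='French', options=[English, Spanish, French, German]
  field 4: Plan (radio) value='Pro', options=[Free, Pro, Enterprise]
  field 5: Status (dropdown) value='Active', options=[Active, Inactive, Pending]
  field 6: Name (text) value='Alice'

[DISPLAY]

> Company:    [                                                  ]
  Active:     [x]                                                 
  Notify:     [ ]                                                 
  Language:   ( ) English  ( ) Spanish  (●) French  ( ) German    
  Plan:       ( ) Free  (●) Pro  ( ) Enterprise                   
  Status:     [Active                                           ▼]
  Name:       [Alice                                             ]
                                                                  
                                                                  
                                                                  
                                                                  
                                                                  
                                                                  
                                                                  
                                                                  
                                                                  


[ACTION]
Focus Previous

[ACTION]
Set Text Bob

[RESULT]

  Company:    [                                                  ]
  Active:     [x]                                                 
  Notify:     [ ]                                                 
  Language:   ( ) English  ( ) Spanish  (●) French  ( ) German    
  Plan:       ( ) Free  (●) Pro  ( ) Enterprise                   
  Status:     [Active                                           ▼]
> Name:       [Bob                                               ]
                                                                  
                                                                  
                                                                  
                                                                  
                                                                  
                                                                  
                                                                  
                                                                  
                                                                  


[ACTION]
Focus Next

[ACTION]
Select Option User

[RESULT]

> Company:    [                                                  ]
  Active:     [x]                                                 
  Notify:     [ ]                                                 
  Language:   ( ) English  ( ) Spanish  (●) French  ( ) German    
  Plan:       ( ) Free  (●) Pro  ( ) Enterprise                   
  Status:     [Active                                           ▼]
  Name:       [Bob                                               ]
                                                                  
                                                                  
                                                                  
                                                                  
                                                                  
                                                                  
                                                                  
                                                                  
                                                                  


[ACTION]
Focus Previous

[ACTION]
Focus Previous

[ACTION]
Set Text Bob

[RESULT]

  Company:    [                                                  ]
  Active:     [x]                                                 
  Notify:     [ ]                                                 
  Language:   ( ) English  ( ) Spanish  (●) French  ( ) German    
  Plan:       ( ) Free  (●) Pro  ( ) Enterprise                   
> Status:     [Active                                           ▼]
  Name:       [Bob                                               ]
                                                                  
                                                                  
                                                                  
                                                                  
                                                                  
                                                                  
                                                                  
                                                                  
                                                                  


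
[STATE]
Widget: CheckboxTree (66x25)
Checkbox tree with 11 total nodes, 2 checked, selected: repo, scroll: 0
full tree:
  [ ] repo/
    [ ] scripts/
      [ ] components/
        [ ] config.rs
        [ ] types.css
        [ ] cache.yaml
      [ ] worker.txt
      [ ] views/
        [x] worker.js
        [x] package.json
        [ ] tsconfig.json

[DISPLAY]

>[-] repo/                                                        
   [-] scripts/                                                   
     [ ] components/                                              
       [ ] config.rs                                              
       [ ] types.css                                              
       [ ] cache.yaml                                             
     [ ] worker.txt                                               
     [-] views/                                                   
       [x] worker.js                                              
       [x] package.json                                           
       [ ] tsconfig.json                                          
                                                                  
                                                                  
                                                                  
                                                                  
                                                                  
                                                                  
                                                                  
                                                                  
                                                                  
                                                                  
                                                                  
                                                                  
                                                                  
                                                                  


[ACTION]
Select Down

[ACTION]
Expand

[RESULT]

 [-] repo/                                                        
>  [-] scripts/                                                   
     [ ] components/                                              
       [ ] config.rs                                              
       [ ] types.css                                              
       [ ] cache.yaml                                             
     [ ] worker.txt                                               
     [-] views/                                                   
       [x] worker.js                                              
       [x] package.json                                           
       [ ] tsconfig.json                                          
                                                                  
                                                                  
                                                                  
                                                                  
                                                                  
                                                                  
                                                                  
                                                                  
                                                                  
                                                                  
                                                                  
                                                                  
                                                                  
                                                                  


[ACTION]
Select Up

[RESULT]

>[-] repo/                                                        
   [-] scripts/                                                   
     [ ] components/                                              
       [ ] config.rs                                              
       [ ] types.css                                              
       [ ] cache.yaml                                             
     [ ] worker.txt                                               
     [-] views/                                                   
       [x] worker.js                                              
       [x] package.json                                           
       [ ] tsconfig.json                                          
                                                                  
                                                                  
                                                                  
                                                                  
                                                                  
                                                                  
                                                                  
                                                                  
                                                                  
                                                                  
                                                                  
                                                                  
                                                                  
                                                                  


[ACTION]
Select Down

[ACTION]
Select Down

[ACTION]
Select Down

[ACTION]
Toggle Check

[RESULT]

 [-] repo/                                                        
   [-] scripts/                                                   
     [-] components/                                              
>      [x] config.rs                                              
       [ ] types.css                                              
       [ ] cache.yaml                                             
     [ ] worker.txt                                               
     [-] views/                                                   
       [x] worker.js                                              
       [x] package.json                                           
       [ ] tsconfig.json                                          
                                                                  
                                                                  
                                                                  
                                                                  
                                                                  
                                                                  
                                                                  
                                                                  
                                                                  
                                                                  
                                                                  
                                                                  
                                                                  
                                                                  


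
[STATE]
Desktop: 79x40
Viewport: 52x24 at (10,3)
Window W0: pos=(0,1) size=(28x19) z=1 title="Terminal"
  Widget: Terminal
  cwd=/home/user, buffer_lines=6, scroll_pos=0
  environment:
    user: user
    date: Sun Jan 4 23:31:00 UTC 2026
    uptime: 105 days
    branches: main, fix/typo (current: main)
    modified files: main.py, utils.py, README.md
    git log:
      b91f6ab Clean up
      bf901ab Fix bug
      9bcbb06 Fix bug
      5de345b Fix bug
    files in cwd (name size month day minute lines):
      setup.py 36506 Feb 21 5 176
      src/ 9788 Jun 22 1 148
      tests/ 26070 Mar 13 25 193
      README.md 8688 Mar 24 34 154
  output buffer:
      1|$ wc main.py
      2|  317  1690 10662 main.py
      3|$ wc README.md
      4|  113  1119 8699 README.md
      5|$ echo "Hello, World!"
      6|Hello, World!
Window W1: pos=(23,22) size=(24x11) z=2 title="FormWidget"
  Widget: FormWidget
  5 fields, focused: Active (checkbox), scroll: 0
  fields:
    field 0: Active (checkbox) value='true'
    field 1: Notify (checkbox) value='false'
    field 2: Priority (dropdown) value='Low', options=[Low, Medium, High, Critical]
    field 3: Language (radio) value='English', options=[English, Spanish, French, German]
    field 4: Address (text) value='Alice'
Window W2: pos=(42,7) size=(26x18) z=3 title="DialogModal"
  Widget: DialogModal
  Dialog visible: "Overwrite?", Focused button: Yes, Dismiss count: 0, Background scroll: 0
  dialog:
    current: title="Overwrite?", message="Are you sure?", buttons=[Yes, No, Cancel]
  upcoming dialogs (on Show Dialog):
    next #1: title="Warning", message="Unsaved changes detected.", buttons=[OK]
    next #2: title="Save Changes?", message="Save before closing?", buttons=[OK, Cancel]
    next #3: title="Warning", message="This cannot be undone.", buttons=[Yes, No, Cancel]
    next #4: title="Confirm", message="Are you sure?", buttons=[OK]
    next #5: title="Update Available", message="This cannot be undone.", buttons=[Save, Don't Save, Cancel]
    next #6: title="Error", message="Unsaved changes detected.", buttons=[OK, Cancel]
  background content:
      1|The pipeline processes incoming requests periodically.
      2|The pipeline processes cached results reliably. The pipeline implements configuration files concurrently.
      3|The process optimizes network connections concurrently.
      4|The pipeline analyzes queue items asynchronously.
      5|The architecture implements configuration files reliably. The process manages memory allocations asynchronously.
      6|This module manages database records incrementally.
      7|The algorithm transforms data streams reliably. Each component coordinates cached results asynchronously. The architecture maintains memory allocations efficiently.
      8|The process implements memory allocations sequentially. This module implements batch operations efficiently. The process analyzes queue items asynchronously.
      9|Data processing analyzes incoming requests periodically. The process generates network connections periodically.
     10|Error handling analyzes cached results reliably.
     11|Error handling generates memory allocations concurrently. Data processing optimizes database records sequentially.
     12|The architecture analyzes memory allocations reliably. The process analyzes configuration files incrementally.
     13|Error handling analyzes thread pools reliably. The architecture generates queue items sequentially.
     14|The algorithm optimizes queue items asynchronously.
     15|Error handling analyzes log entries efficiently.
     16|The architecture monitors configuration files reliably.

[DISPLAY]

─────────────────┨                                  
.py              ┃                                  
90 10662 main.py ┃                                  
ME.md            ┃                                  
19 8699 README.md┃              ┏━━━━━━━━━━━━━━━━━━━
ello, World!"    ┃              ┃ DialogModal       
rld!             ┃              ┠───────────────────
                 ┃              ┃The pipeline proces
                 ┃              ┃The pipeline proces
                 ┃              ┃The process optimiz
                 ┃              ┃The pipeline analyz
                 ┃              ┃Th┌────────────────
                 ┃              ┃Th│    Overwrite?  
                 ┃              ┃Th│  Are you sure? 
                 ┃              ┃Th│[Yes]  No   Canc
                 ┃              ┃Da└────────────────
━━━━━━━━━━━━━━━━━┛              ┃Error handling anal
                                ┃Error handling gene
                                ┃The architecture an
             ┏━━━━━━━━━━━━━━━━━━┃Error handling anal
             ┃ FormWidget       ┃The algorithm optim
             ┠──────────────────┗━━━━━━━━━━━━━━━━━━━
             ┃> Active:     [x]     ┃               
             ┃  Notify:     [ ]     ┃               


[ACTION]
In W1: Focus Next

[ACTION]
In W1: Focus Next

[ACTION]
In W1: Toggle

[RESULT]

─────────────────┨                                  
.py              ┃                                  
90 10662 main.py ┃                                  
ME.md            ┃                                  
19 8699 README.md┃              ┏━━━━━━━━━━━━━━━━━━━
ello, World!"    ┃              ┃ DialogModal       
rld!             ┃              ┠───────────────────
                 ┃              ┃The pipeline proces
                 ┃              ┃The pipeline proces
                 ┃              ┃The process optimiz
                 ┃              ┃The pipeline analyz
                 ┃              ┃Th┌────────────────
                 ┃              ┃Th│    Overwrite?  
                 ┃              ┃Th│  Are you sure? 
                 ┃              ┃Th│[Yes]  No   Canc
                 ┃              ┃Da└────────────────
━━━━━━━━━━━━━━━━━┛              ┃Error handling anal
                                ┃Error handling gene
                                ┃The architecture an
             ┏━━━━━━━━━━━━━━━━━━┃Error handling anal
             ┃ FormWidget       ┃The algorithm optim
             ┠──────────────────┗━━━━━━━━━━━━━━━━━━━
             ┃  Active:     [x]     ┃               
             ┃  Notify:     [ ]     ┃               


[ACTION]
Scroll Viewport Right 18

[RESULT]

┨                                                   
┃                                                   
┃                                                   
┃                                                   
┃              ┏━━━━━━━━━━━━━━━━━━━━━━━━┓           
┃              ┃ DialogModal            ┃           
┃              ┠────────────────────────┨           
┃              ┃The pipeline processes i┃           
┃              ┃The pipeline processes c┃           
┃              ┃The process optimizes ne┃           
┃              ┃The pipeline analyzes qu┃           
┃              ┃Th┌──────────────────┐me┃           
┃              ┃Th│    Overwrite?    │ta┃           
┃              ┃Th│  Are you sure?   │ms┃           
┃              ┃Th│[Yes]  No   Cancel│ m┃           
┃              ┃Da└──────────────────┘es┃           
┛              ┃Error handling analyzes ┃           
               ┃Error handling generates┃           
               ┃The architecture analyze┃           
━━━━━━━━━━━━━━━┃Error handling analyzes ┃           
rmWidget       ┃The algorithm optimizes ┃           
───────────────┗━━━━━━━━━━━━━━━━━━━━━━━━┛           
ctive:     [x]     ┃                                
otify:     [ ]     ┃                                
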